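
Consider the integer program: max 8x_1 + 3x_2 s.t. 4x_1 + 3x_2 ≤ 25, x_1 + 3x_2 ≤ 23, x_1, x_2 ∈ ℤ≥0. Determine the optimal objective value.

48

Relaxing integrality, the LP optimum is 50.00 at (x_1,x_2) = (6.25, 0), which is not an integer point.
(x_1,x_2)=(6,0): 4·6+3·0=24≤25, 1·6+3·0=6≤23, objective 48.
(x_1,x_2)=(5,1): 4·5+3·1=23≤25, 1·5+3·1=8≤23, objective 43.
(x_1,x_2)=(5,0): 4·5+3·0=20≤25, 1·5+3·0=5≤23, objective 40.
No feasible integer point exceeds 48.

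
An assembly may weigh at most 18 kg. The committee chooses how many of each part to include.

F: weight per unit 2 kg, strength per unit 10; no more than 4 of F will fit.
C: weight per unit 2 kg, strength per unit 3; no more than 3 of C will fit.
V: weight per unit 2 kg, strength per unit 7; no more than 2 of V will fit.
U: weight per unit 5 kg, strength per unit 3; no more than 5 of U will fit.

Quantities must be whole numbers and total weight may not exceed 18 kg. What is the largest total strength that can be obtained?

This is a bounded integer knapsack.
Take 4×F, 3×C, and 2×V: weight 18 ≤ 18, strength 4·10 + 3·3 + 2·7 = 63.
F has the best ratio (10/2) and is taken to its limit of 4; remaining capacity is filled optimally with the others.

63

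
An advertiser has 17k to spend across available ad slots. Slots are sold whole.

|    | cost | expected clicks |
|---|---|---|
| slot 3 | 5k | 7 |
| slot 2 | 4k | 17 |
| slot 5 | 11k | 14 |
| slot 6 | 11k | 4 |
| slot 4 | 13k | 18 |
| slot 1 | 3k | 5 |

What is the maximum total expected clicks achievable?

slot 2 + slot 5: cost 4 + 11 = 15 ≤ 17, expected clicks 17 + 14 = 31.
slot 2 + slot 4: cost 4 + 13 = 17 ≤ 17, expected clicks 17 + 18 = 35.
Best is slot 2 and slot 4 with total expected clicks 35.

35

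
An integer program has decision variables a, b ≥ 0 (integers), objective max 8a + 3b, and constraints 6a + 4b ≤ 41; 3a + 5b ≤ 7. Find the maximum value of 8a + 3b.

16

Relaxing integrality, the LP optimum is 18.67 at (a,b) = (2.33, 0), which is not an integer point.
(a,b)=(2,0) is feasible, giving 16.
(a,b)=(1,0) is feasible, giving 8.
No feasible integer point exceeds 16.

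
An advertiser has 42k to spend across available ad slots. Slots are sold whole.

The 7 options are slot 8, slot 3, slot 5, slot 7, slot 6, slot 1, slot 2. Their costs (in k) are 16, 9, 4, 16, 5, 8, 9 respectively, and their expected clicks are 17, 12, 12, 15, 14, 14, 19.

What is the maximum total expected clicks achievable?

This is a 0-1 knapsack instance.
Allowing fractional choices, the relaxed optimum would be about 78.4, but ad slots are indivisible.
slot 5 + slot 7 + slot 6 + slot 1 + slot 2: cost 4 + 16 + 5 + 8 + 9 = 42 ≤ 42, expected clicks 12 + 15 + 14 + 14 + 19 = 74.
slot 8 + slot 5 + slot 6 + slot 1 + slot 2: cost 16 + 4 + 5 + 8 + 9 = 42 ≤ 42, expected clicks 17 + 12 + 14 + 14 + 19 = 76.
slot 3 + slot 5 + slot 6 + slot 1 + slot 2: cost 9 + 4 + 5 + 8 + 9 = 35 ≤ 42, expected clicks 12 + 12 + 14 + 14 + 19 = 71.
Best is slot 8, slot 5, slot 6, slot 1, and slot 2 with total expected clicks 76.

76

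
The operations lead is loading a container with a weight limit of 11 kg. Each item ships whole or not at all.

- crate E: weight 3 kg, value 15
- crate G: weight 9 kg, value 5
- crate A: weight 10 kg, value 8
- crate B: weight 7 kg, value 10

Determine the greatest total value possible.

25

crate E: weight 3 ≤ 11, value 15.
crate E + crate B: weight 3 + 7 = 10 ≤ 11, value 15 + 10 = 25.
Best is crate E and crate B with total value 25.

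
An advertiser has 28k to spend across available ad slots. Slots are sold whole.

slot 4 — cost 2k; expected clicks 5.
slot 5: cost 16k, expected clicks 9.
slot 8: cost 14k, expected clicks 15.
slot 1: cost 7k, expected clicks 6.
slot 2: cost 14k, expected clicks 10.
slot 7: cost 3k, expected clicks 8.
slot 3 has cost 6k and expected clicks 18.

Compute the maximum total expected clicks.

46

Take slot 4, slot 8, slot 7, and slot 3: cost 2 + 14 + 3 + 6 = 25 ≤ 28, expected clicks 5 + 15 + 8 + 18 = 46.
No other feasible combination does better.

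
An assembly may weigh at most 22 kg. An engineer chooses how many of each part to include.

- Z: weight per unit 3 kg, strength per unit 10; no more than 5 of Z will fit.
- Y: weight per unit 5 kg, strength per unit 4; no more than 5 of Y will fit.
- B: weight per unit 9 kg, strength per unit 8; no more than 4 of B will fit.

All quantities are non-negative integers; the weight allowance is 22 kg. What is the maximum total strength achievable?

Z has the best ratio (10/3); taking only Z gives at most 5×10 = 50 (stopped by the supply cap of 5).
Mixing does better — 5×Z and 1×Y: weight 20 ≤ 22, strength 5·10 + 1·4 = 54.

54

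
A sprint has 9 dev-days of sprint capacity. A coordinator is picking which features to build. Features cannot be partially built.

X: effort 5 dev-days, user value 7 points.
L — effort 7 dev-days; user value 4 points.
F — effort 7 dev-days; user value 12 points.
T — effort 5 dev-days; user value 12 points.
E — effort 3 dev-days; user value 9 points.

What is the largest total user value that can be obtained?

21

Allowing fractional choices, the relaxed optimum would be about 22.7, but features are indivisible.
X + E: effort 5 + 3 = 8 ≤ 9, user value 7 + 9 = 16.
T + E: effort 5 + 3 = 8 ≤ 9, user value 12 + 9 = 21.
Best is T and E with total user value 21.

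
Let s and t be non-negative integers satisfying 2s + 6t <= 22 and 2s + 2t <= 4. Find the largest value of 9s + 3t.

18

(s,t)=(2,0): 2·2+6·0=4≤22, 2·2+2·0=4≤4, objective 18.
(s,t)=(1,1): 2·1+6·1=8≤22, 2·1+2·1=4≤4, objective 12.
(s,t)=(1,0): 2·1+6·0=2≤22, 2·1+2·0=2≤4, objective 9.
Maximum is 18 at (s,t)=(2,0).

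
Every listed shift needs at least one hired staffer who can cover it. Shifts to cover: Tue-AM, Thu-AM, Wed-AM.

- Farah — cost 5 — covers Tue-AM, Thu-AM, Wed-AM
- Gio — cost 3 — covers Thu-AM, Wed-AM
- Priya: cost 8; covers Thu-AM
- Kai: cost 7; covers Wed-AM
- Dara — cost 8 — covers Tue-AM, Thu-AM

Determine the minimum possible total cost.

5

The greedy cost-per-new-shift heuristic would pick Gio and Farah for 8, but a cheaper cover exists.
Farah alone covers Tue-AM, Thu-AM, Wed-AM — every shift.
Total cost: 5.
No cover costs less than 5.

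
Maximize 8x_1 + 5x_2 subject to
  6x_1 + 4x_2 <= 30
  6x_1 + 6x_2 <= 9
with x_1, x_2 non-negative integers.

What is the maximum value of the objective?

8

(x_1,x_2)=(1,0): 6·1+4·0=6≤30, 6·1+6·0=6≤9, objective 8.
(x_1,x_2)=(0,1): 6·0+4·1=4≤30, 6·0+6·1=6≤9, objective 5.
(x_1,x_2)=(0,0): 6·0+4·0=0≤30, 6·0+6·0=0≤9, objective 0.
No feasible integer point exceeds 8.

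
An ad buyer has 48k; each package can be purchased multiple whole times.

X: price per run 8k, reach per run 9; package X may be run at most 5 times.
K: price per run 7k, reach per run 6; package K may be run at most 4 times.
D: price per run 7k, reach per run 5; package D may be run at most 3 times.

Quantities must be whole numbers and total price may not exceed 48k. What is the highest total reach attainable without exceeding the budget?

51

This is a bounded integer knapsack.
X has the best ratio (9/8); taking only X gives at most 5×9 = 45 (stopped by the supply cap of 5).
Mixing does better — 5×X and 1×K: price 47 ≤ 48, reach 5·9 + 1·6 = 51.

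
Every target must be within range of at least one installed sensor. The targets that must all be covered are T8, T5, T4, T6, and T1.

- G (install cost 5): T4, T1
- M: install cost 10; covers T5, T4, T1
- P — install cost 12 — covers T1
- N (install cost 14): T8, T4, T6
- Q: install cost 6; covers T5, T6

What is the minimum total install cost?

24

This is an integer covering problem.
The greedy cost-per-new-target heuristic would pick G, Q, and N for 25, but a cheaper cover exists.
Choose M and N: together they cover T8, T5, T4, T6, T1 — every target.
Total install cost: 10 + 14 = 24.
No cover costs less than 24.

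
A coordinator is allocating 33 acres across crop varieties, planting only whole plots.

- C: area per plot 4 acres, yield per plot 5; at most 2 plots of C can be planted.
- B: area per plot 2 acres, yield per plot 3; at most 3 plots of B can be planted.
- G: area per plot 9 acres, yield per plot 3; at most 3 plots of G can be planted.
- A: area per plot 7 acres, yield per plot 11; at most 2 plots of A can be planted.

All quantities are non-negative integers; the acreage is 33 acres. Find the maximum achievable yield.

This is a bounded integer knapsack.
A has the best ratio (11/7); taking only A gives at most 2×11 = 22 (stopped by the supply cap of 2).
Mixing does better — 2×C, 3×B, and 2×A: area 28 ≤ 33, yield 2·5 + 3·3 + 2·11 = 41.

41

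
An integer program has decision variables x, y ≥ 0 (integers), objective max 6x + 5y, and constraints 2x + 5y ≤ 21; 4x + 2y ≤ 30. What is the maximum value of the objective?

47

The continuous relaxation peaks at (6.75, 1.5) with value 48.00; rounding to a feasible lattice point costs some objective.
(x,y)=(7,1): 2·7+5·1=19≤21, 4·7+2·1=30≤30, objective 47.
(x,y)=(7,0): 2·7+5·0=14≤21, 4·7+2·0=28≤30, objective 42.
(x,y)=(6,1): 2·6+5·1=17≤21, 4·6+2·1=26≤30, objective 41.
(x,y)=(5,2): 2·5+5·2=20≤21, 4·5+2·2=24≤30, objective 40.
The best lattice point is (7,1), giving 47.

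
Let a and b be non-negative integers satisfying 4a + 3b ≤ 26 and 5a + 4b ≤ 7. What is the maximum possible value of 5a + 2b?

5

Relaxing integrality, the LP optimum is 7.00 at (a,b) = (1.4, 0), which is not an integer point.
(a,b)=(1,0): 4·1+3·0=4≤26, 5·1+4·0=5≤7, objective 5.
(a,b)=(0,1): 4·0+3·1=3≤26, 5·0+4·1=4≤7, objective 2.
(a,b)=(0,0): 4·0+3·0=0≤26, 5·0+4·0=0≤7, objective 0.
The best lattice point is (1,0), giving 5.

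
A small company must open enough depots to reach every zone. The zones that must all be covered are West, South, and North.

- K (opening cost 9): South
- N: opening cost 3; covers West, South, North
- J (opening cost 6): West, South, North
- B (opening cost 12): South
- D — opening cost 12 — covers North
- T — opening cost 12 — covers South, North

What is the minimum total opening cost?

This is an integer covering problem.
N alone covers West, South, North — every zone.
Total opening cost: 3.
No cover costs less than 3.

3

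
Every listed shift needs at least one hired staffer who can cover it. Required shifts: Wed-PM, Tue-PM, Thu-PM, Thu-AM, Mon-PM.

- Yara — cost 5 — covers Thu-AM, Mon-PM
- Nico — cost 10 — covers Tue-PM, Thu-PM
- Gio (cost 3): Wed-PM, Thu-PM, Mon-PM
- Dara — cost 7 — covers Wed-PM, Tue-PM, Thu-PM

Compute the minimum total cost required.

This is an integer covering problem.
The greedy cost-per-new-shift heuristic would pick Gio, Yara, and Dara for 15, but a cheaper cover exists.
Choose Yara and Dara: together they cover Wed-PM, Tue-PM, Thu-PM, Thu-AM, Mon-PM — every shift.
Total cost: 5 + 7 = 12.
No cover costs less than 12.

12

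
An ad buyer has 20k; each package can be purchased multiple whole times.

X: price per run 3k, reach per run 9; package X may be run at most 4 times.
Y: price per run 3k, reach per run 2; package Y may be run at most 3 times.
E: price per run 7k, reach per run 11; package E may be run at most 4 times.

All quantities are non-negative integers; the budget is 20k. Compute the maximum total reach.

This is a bounded integer knapsack.
X has the best ratio (9/3); taking only X gives at most 4×9 = 36 (stopped by the supply cap of 4).
Mixing does better — 4×X and 1×E: price 19 ≤ 20, reach 4·9 + 1·11 = 47.

47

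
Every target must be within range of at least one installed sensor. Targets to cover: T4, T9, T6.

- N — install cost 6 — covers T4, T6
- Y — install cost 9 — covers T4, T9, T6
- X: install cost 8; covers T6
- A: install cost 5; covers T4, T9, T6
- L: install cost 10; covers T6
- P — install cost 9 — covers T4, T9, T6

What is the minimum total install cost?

5

A alone covers T4, T9, T6 — every target.
Total install cost: 5.
No cover costs less than 5.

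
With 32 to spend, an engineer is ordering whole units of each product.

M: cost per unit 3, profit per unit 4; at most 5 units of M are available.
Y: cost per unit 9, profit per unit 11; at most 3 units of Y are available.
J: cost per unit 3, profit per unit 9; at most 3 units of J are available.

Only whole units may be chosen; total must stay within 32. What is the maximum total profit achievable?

Take 4×M, 1×Y, and 3×J: cost 30 ≤ 32, profit 4·4 + 1·11 + 3·9 = 54.
J has the best ratio (9/3) and is taken to its limit of 3; remaining capacity is filled optimally with the others.

54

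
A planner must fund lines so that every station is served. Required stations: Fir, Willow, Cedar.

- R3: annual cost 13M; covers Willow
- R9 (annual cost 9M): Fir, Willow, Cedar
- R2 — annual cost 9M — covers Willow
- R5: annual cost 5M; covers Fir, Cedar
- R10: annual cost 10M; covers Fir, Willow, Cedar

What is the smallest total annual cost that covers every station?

The greedy cost-per-new-station heuristic would pick R5 and R9 for 14, but a cheaper cover exists.
R9 alone covers Fir, Willow, Cedar — every station.
Total annual cost: 9.
No cover costs less than 9.

9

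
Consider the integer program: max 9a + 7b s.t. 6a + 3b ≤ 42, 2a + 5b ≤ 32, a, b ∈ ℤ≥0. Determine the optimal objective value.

(a,b)=(5,4) is feasible, giving 73.
(a,b)=(5,3) is feasible, giving 66.
(a,b)=(4,4) is feasible, giving 64.
(a,b)=(3,5) is feasible, giving 62.
Maximum is 73 at (a,b)=(5,4).

73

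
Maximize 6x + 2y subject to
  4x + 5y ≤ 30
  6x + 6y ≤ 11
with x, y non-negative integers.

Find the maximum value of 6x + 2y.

The continuous relaxation peaks at (1.83, 0) with value 11.00; rounding to a feasible lattice point costs some objective.
(x,y)=(1,0): 4·1+5·0=4≤30, 6·1+6·0=6≤11, objective 6.
(x,y)=(0,1): 4·0+5·1=5≤30, 6·0+6·1=6≤11, objective 2.
(x,y)=(0,0): 4·0+5·0=0≤30, 6·0+6·0=0≤11, objective 0.
The best lattice point is (1,0), giving 6.

6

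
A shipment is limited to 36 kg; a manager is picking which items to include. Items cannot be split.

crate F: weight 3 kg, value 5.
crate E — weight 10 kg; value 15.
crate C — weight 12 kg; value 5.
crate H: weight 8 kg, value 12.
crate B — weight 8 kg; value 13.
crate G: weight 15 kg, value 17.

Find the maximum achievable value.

Allowing fractional choices, the relaxed optimum would be about 52.9, but items are indivisible.
crate F + crate E + crate H + crate G: weight 3 + 10 + 8 + 15 = 36 ≤ 36, value 5 + 15 + 12 + 17 = 49.
crate F + crate H + crate B + crate G: weight 3 + 8 + 8 + 15 = 34 ≤ 36, value 5 + 12 + 13 + 17 = 47.
crate F + crate E + crate B + crate G: weight 3 + 10 + 8 + 15 = 36 ≤ 36, value 5 + 15 + 13 + 17 = 50.
Best is crate F, crate E, crate B, and crate G with total value 50.

50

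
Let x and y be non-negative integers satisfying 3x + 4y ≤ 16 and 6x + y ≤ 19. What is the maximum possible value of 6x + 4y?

22

(x,y)=(3,1): 3·3+4·1=13≤16, 6·3+1·1=19≤19, objective 22.
(x,y)=(2,2): 3·2+4·2=14≤16, 6·2+1·2=14≤19, objective 20.
(x,y)=(3,0): 3·3+4·0=9≤16, 6·3+1·0=18≤19, objective 18.
The best lattice point is (3,1), giving 22.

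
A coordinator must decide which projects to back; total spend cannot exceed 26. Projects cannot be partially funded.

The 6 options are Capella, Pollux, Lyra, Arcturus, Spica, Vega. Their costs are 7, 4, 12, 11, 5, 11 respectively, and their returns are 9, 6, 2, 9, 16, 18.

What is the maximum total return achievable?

43

Spica + Vega: cost 5 + 11 = 16 ≤ 26, return 16 + 18 = 34.
Capella + Spica + Vega: cost 7 + 5 + 11 = 23 ≤ 26, return 9 + 16 + 18 = 43.
Pollux + Spica + Vega: cost 4 + 5 + 11 = 20 ≤ 26, return 6 + 16 + 18 = 40.
Best is Capella, Spica, and Vega with total return 43.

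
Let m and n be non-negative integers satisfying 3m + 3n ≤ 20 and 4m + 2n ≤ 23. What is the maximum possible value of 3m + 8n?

48

Relaxing integrality, the LP optimum is 53.33 at (m,n) = (0, 6.67), which is not an integer point.
(m,n)=(0,6): 3·0+3·6=18≤20, 4·0+2·6=12≤23, objective 48.
(m,n)=(1,5): 3·1+3·5=18≤20, 4·1+2·5=14≤23, objective 43.
No feasible integer point exceeds 48.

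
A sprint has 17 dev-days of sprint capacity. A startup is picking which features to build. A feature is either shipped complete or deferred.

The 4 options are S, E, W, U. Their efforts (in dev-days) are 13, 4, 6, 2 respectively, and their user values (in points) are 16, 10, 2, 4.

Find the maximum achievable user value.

Allowing fractional choices, the relaxed optimum would be about 27.5, but features are indivisible.
S + E: effort 13 + 4 = 17 ≤ 17, user value 16 + 10 = 26.
E + W + U: effort 4 + 6 + 2 = 12 ≤ 17, user value 10 + 2 + 4 = 16.
S + U: effort 13 + 2 = 15 ≤ 17, user value 16 + 4 = 20.
Best is S and E with total user value 26.

26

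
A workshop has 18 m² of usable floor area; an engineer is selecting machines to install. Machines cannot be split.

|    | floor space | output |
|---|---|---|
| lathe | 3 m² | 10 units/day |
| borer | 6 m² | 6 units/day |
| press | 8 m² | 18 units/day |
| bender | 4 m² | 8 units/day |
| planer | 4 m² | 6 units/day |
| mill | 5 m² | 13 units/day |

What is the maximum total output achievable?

41

Treat it as a binary knapsack problem.
lathe + press + mill: floor space 3 + 8 + 5 = 16 ≤ 18, output 10 + 18 + 13 = 41.
lathe + bender + planer + mill: floor space 3 + 4 + 4 + 5 = 16 ≤ 18, output 10 + 8 + 6 + 13 = 37.
press + bender + mill: floor space 8 + 4 + 5 = 17 ≤ 18, output 18 + 8 + 13 = 39.
Best is lathe, press, and mill with total output 41.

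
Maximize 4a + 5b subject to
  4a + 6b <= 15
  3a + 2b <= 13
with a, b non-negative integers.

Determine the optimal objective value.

13

(a,b)=(2,1): 4·2+6·1=14≤15, 3·2+2·1=8≤13, objective 13.
(a,b)=(3,0): 4·3+6·0=12≤15, 3·3+2·0=9≤13, objective 12.
(a,b)=(1,1): 4·1+6·1=10≤15, 3·1+2·1=5≤13, objective 9.
No feasible integer point exceeds 13.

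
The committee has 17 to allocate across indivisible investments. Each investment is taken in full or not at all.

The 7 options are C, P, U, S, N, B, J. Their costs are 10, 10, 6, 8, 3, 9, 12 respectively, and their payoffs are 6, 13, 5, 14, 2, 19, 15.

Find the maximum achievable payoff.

33

This is a 0-1 knapsack instance.
U + B: cost 6 + 9 = 15 ≤ 17, payoff 5 + 19 = 24.
N + B: cost 3 + 9 = 12 ≤ 17, payoff 2 + 19 = 21.
S + B: cost 8 + 9 = 17 ≤ 17, payoff 14 + 19 = 33.
Best is S and B with total payoff 33.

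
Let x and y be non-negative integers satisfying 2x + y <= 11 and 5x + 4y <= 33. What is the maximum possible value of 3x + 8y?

Relaxing integrality, the LP optimum is 66.00 at (x,y) = (0, 8.25), which is not an integer point.
(x,y)=(0,8): 2·0+1·8=8≤11, 5·0+4·8=32≤33, objective 64.
(x,y)=(1,7): 2·1+1·7=9≤11, 5·1+4·7=33≤33, objective 59.
Maximum is 64 at (x,y)=(0,8).

64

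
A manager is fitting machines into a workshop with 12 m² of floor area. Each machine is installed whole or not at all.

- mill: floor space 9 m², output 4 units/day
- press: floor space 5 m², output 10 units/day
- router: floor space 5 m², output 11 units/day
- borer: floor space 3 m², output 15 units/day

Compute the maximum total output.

26

This is an integer program with binary decision variables.
Allowing fractional choices, the relaxed optimum would be about 34.0, but machines are indivisible.
press + router: floor space 5 + 5 = 10 ≤ 12, output 10 + 11 = 21.
router + borer: floor space 5 + 3 = 8 ≤ 12, output 11 + 15 = 26.
press + borer: floor space 5 + 3 = 8 ≤ 12, output 10 + 15 = 25.
Best is router and borer with total output 26.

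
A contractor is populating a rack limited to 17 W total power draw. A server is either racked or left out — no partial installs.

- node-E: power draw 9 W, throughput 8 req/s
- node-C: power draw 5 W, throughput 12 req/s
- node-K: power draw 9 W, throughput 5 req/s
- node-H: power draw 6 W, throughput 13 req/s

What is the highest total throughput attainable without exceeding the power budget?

25

Allowing fractional choices, the relaxed optimum would be about 30.3, but servers are indivisible.
node-E + node-C: power draw 9 + 5 = 14 ≤ 17, throughput 8 + 12 = 20.
node-E + node-H: power draw 9 + 6 = 15 ≤ 17, throughput 8 + 13 = 21.
node-C + node-H: power draw 5 + 6 = 11 ≤ 17, throughput 12 + 13 = 25.
Best is node-C and node-H with total throughput 25.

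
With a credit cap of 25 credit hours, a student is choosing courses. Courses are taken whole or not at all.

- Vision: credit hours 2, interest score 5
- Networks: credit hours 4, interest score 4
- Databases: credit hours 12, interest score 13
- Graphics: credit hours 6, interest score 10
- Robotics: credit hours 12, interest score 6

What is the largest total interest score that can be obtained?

32

Vision + Networks + Databases + Graphics: credit hours 2 + 4 + 12 + 6 = 24 ≤ 25, interest score 5 + 4 + 13 + 10 = 32.
Vision + Databases + Graphics: credit hours 2 + 12 + 6 = 20 ≤ 25, interest score 5 + 13 + 10 = 28.
Networks + Databases + Graphics: credit hours 4 + 12 + 6 = 22 ≤ 25, interest score 4 + 13 + 10 = 27.
Best is Vision, Networks, Databases, and Graphics with total interest score 32.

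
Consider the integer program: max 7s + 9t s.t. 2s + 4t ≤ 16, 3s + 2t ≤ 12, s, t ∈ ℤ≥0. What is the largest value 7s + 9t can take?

41

(s,t)=(2,3) is feasible, giving 41.
(s,t)=(1,3) is feasible, giving 34.
(s,t)=(2,2) is feasible, giving 32.
Maximum is 41 at (s,t)=(2,3).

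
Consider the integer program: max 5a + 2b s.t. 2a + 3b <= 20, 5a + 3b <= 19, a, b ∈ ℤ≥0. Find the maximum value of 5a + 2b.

17

(a,b)=(3,1): 2·3+3·1=9≤20, 5·3+3·1=18≤19, objective 17.
(a,b)=(3,0): 2·3+3·0=6≤20, 5·3+3·0=15≤19, objective 15.
No feasible integer point exceeds 17.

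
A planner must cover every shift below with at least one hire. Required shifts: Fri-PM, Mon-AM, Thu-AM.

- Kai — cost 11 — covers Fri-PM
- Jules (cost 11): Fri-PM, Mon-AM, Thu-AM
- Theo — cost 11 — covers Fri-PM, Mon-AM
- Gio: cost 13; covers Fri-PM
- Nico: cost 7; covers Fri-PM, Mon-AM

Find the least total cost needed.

11

The greedy cost-per-new-shift heuristic would pick Nico and Jules for 18, but a cheaper cover exists.
Jules alone covers Fri-PM, Mon-AM, Thu-AM — every shift.
Total cost: 11.
No cover costs less than 11.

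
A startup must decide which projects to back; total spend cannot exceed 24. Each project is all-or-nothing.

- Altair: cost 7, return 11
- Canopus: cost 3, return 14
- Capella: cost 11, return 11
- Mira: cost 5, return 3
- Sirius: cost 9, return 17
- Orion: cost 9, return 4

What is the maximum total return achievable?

This is a 0-1 knapsack instance.
Take Altair, Canopus, Mira, and Sirius: cost 7 + 3 + 5 + 9 = 24 ≤ 24, return 11 + 14 + 3 + 17 = 45.
No other feasible combination does better.

45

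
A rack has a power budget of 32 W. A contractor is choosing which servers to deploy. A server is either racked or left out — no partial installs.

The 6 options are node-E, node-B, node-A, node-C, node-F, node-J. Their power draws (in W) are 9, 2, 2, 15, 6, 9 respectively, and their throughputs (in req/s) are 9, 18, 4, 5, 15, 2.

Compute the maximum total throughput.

This is a 0-1 knapsack instance.
Allowing fractional choices, the relaxed optimum would be about 50.3, but servers are indivisible.
node-E + node-B + node-A + node-F: power draw 9 + 2 + 2 + 6 = 19 ≤ 32, throughput 9 + 18 + 4 + 15 = 46.
node-E + node-B + node-C + node-F: power draw 9 + 2 + 15 + 6 = 32 ≤ 32, throughput 9 + 18 + 5 + 15 = 47.
node-E + node-B + node-A + node-F + node-J: power draw 9 + 2 + 2 + 6 + 9 = 28 ≤ 32, throughput 9 + 18 + 4 + 15 + 2 = 48.
Best is node-E, node-B, node-A, node-F, and node-J with total throughput 48.

48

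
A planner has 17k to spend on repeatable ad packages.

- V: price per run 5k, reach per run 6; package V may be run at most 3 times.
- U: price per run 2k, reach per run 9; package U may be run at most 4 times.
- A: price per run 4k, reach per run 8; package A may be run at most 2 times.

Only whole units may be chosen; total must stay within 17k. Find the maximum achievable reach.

This is a bounded integer knapsack.
U has the best ratio (9/2); taking only U gives at most 4×9 = 36 (stopped by the supply cap of 4).
Mixing does better — 4×U and 2×A: price 16 ≤ 17, reach 4·9 + 2·8 = 52.

52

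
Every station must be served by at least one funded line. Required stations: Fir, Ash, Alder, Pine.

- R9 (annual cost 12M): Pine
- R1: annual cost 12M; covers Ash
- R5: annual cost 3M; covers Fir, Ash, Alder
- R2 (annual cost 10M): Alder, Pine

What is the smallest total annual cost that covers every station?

Choose R5 and R2: together they cover Fir, Ash, Alder, Pine — every station.
Total annual cost: 3 + 10 = 13.
No cover costs less than 13.

13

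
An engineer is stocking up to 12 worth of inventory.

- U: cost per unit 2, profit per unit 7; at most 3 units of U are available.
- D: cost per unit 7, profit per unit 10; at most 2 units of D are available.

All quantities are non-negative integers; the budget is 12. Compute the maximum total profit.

24

U has the best ratio (7/2); taking only U gives at most 3×7 = 21 (stopped by the supply cap of 3).
Mixing does better — 2×U and 1×D: cost 11 ≤ 12, profit 2·7 + 1·10 = 24.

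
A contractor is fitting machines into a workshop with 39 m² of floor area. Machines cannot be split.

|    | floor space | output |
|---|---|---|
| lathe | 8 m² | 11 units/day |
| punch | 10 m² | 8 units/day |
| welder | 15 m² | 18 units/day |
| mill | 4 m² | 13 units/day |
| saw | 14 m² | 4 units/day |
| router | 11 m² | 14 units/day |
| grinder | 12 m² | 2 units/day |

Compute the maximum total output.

lathe + punch + welder + mill: floor space 8 + 10 + 15 + 4 = 37 ≤ 39, output 11 + 8 + 18 + 13 = 50.
lathe + welder + mill + router: floor space 8 + 15 + 4 + 11 = 38 ≤ 39, output 11 + 18 + 13 + 14 = 56.
Best is lathe, welder, mill, and router with total output 56.

56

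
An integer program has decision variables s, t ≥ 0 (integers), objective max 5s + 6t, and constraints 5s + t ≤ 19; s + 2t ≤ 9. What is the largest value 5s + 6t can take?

The continuous relaxation peaks at (3.22, 2.89) with value 33.44; rounding to a feasible lattice point costs some objective.
(s,t)=(3,3): 5·3+1·3=18≤19, 1·3+2·3=9≤9, objective 33.
(s,t)=(2,3): 5·2+1·3=13≤19, 1·2+2·3=8≤9, objective 28.
(s,t)=(3,2): 5·3+1·2=17≤19, 1·3+2·2=7≤9, objective 27.
Maximum is 33 at (s,t)=(3,3).

33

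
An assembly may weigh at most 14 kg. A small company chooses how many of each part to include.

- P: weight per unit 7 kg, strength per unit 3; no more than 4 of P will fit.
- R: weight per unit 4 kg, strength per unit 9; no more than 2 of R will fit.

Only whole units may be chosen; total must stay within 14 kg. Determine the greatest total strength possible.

18

R has the best ratio (9/4); taking only R gives at most 2×9 = 18 (stopped by the supply cap of 2).
Optimal: 2×R: weight 8 ≤ 14, strength 2·9 = 18.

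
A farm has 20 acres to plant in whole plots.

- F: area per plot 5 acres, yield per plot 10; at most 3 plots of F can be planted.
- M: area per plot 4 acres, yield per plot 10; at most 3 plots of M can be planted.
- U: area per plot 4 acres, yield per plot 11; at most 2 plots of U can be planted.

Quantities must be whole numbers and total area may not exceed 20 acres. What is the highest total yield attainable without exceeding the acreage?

52

Take 3×M and 2×U: area 20 ≤ 20, yield 3·10 + 2·11 = 52.
U has the best ratio (11/4) and is taken to its limit of 2; remaining capacity is filled optimally with the others.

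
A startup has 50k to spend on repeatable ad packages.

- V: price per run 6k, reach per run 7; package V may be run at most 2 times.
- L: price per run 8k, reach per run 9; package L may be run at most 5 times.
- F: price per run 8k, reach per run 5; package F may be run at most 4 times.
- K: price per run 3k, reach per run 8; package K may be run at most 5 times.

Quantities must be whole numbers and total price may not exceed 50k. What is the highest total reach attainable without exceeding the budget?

4×L and 5×K: price 47 ≤ 50, reach 4·9 + 5·8 = 76.
1×V, 4×L, and 4×K: price 50 ≤ 50, reach 1·7 + 4·9 + 4·8 = 75.
Best is 76.

76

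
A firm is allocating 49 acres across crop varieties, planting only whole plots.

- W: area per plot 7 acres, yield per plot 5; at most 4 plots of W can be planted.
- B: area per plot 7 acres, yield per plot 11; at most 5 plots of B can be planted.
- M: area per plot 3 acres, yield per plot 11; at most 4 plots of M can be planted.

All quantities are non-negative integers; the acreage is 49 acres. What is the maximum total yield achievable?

Take 5×B and 4×M: area 47 ≤ 49, yield 5·11 + 4·11 = 99.
M has the best ratio (11/3) and is taken to its limit of 4; remaining capacity is filled optimally with the others.

99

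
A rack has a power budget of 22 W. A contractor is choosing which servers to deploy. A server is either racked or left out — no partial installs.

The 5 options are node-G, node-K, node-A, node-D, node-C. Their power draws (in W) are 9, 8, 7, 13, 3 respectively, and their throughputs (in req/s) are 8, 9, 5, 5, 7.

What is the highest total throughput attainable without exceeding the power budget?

Allowing fractional choices, the relaxed optimum would be about 25.4, but servers are indivisible.
node-G + node-A + node-C: power draw 9 + 7 + 3 = 19 ≤ 22, throughput 8 + 5 + 7 = 20.
node-K + node-A + node-C: power draw 8 + 7 + 3 = 18 ≤ 22, throughput 9 + 5 + 7 = 21.
node-G + node-K + node-C: power draw 9 + 8 + 3 = 20 ≤ 22, throughput 8 + 9 + 7 = 24.
Best is node-G, node-K, and node-C with total throughput 24.

24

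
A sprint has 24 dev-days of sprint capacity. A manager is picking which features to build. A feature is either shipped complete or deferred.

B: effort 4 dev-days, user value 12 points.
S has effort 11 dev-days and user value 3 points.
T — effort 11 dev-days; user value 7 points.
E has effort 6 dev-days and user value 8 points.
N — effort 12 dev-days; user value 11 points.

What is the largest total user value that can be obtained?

31

B + E + N: effort 4 + 6 + 12 = 22 ≤ 24, user value 12 + 8 + 11 = 31.
B + T + E: effort 4 + 11 + 6 = 21 ≤ 24, user value 12 + 7 + 8 = 27.
B + N: effort 4 + 12 = 16 ≤ 24, user value 12 + 11 = 23.
Best is B, E, and N with total user value 31.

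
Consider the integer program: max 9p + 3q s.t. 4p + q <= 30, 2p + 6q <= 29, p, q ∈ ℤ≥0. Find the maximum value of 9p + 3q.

(p,q)=(7,2) is feasible, giving 69.
(p,q)=(7,1) is feasible, giving 66.
No feasible integer point exceeds 69.

69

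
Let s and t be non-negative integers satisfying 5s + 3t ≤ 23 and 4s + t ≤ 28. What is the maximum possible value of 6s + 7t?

The continuous relaxation peaks at (0, 7.67) with value 53.67; rounding to a feasible lattice point costs some objective.
(s,t)=(0,7): 5·0+3·7=21≤23, 4·0+1·7=7≤28, objective 49.
(s,t)=(1,6): 5·1+3·6=23≤23, 4·1+1·6=10≤28, objective 48.
(s,t)=(0,6): 5·0+3·6=18≤23, 4·0+1·6=6≤28, objective 42.
The best lattice point is (0,7), giving 49.

49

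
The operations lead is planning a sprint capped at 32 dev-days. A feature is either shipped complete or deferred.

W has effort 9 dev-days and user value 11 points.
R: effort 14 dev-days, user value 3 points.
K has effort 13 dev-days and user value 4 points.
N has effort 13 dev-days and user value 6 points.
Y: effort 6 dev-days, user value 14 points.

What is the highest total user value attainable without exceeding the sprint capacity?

31

Allowing fractional choices, the relaxed optimum would be about 32.2, but features are indivisible.
W + R + Y: effort 9 + 14 + 6 = 29 ≤ 32, user value 11 + 3 + 14 = 28.
W + N + Y: effort 9 + 13 + 6 = 28 ≤ 32, user value 11 + 6 + 14 = 31.
W + K + Y: effort 9 + 13 + 6 = 28 ≤ 32, user value 11 + 4 + 14 = 29.
Best is W, N, and Y with total user value 31.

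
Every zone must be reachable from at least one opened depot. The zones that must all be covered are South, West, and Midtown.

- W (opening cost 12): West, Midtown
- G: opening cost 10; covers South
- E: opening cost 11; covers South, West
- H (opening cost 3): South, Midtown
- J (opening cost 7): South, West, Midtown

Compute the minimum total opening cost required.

J alone covers South, West, Midtown — every zone.
Total opening cost: 7.

7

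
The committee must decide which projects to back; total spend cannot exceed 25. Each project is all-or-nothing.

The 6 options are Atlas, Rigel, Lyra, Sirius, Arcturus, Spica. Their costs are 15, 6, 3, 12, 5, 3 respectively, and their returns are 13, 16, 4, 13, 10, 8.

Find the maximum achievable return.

41

Allowing fractional choices, the relaxed optimum would be about 46.7, but projects are indivisible.
Rigel + Lyra + Arcturus + Spica: cost 6 + 3 + 5 + 3 = 17 ≤ 25, return 16 + 4 + 10 + 8 = 38.
Rigel + Sirius + Arcturus: cost 6 + 12 + 5 = 23 ≤ 25, return 16 + 13 + 10 = 39.
Rigel + Lyra + Sirius + Spica: cost 6 + 3 + 12 + 3 = 24 ≤ 25, return 16 + 4 + 13 + 8 = 41.
Best is Rigel, Lyra, Sirius, and Spica with total return 41.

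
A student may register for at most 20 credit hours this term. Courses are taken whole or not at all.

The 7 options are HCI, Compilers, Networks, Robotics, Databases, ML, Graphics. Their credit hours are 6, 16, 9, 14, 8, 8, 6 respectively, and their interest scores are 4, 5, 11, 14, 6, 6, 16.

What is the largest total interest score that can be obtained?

30

Allowing fractional choices, the relaxed optimum would be about 32.0, but courses are indivisible.
Robotics + Graphics: credit hours 14 + 6 = 20 ≤ 20, interest score 14 + 16 = 30.
Networks + Graphics: credit hours 9 + 6 = 15 ≤ 20, interest score 11 + 16 = 27.
HCI + Databases + Graphics: credit hours 6 + 8 + 6 = 20 ≤ 20, interest score 4 + 6 + 16 = 26.
Best is Robotics and Graphics with total interest score 30.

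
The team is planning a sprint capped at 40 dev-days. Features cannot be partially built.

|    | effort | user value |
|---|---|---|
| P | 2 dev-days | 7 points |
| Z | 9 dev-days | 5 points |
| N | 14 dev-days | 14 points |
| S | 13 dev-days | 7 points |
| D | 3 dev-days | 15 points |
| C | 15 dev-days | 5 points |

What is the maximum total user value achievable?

Take P, N, S, and D: effort 2 + 14 + 13 + 3 = 32 ≤ 40, user value 7 + 14 + 7 + 15 = 43.
No other feasible combination does better.

43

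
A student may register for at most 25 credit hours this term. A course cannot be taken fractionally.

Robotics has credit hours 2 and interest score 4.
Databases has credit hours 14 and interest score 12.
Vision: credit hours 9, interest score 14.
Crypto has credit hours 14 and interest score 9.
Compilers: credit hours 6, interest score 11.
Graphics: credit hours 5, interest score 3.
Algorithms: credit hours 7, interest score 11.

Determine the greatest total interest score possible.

Allowing fractional choices, the relaxed optimum would be about 40.9, but courses are indivisible.
Robotics + Vision + Compilers + Algorithms: credit hours 2 + 9 + 6 + 7 = 24 ≤ 25, interest score 4 + 14 + 11 + 11 = 40.
Vision + Compilers + Algorithms: credit hours 9 + 6 + 7 = 22 ≤ 25, interest score 14 + 11 + 11 = 36.
Robotics + Vision + Compilers + Graphics: credit hours 2 + 9 + 6 + 5 = 22 ≤ 25, interest score 4 + 14 + 11 + 3 = 32.
Best is Robotics, Vision, Compilers, and Algorithms with total interest score 40.

40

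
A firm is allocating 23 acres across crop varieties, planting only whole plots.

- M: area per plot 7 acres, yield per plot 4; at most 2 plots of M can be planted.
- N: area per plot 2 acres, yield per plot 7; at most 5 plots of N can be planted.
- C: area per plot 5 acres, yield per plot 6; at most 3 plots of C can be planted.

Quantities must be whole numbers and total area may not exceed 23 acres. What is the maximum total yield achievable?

Take 5×N and 2×C: area 20 ≤ 23, yield 5·7 + 2·6 = 47.
N has the best ratio (7/2) and is taken to its limit of 5; remaining capacity is filled optimally with the others.

47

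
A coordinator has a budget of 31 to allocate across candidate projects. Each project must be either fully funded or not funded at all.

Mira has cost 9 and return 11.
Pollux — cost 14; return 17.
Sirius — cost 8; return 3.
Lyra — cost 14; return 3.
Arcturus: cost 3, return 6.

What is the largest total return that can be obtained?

34

This is a 0-1 knapsack instance.
Take Mira, Pollux, and Arcturus: cost 9 + 14 + 3 = 26 ≤ 31, return 11 + 17 + 6 = 34.
No other feasible combination does better.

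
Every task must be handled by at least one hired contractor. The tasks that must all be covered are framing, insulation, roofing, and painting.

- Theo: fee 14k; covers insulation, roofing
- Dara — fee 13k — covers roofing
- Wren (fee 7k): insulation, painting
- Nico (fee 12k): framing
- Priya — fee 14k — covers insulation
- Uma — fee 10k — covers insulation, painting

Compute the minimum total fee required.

Choose Dara, Wren, and Nico: together they cover framing, insulation, roofing, painting — every task.
Total fee: 13 + 7 + 12 = 32.
No cover costs less than 32.

32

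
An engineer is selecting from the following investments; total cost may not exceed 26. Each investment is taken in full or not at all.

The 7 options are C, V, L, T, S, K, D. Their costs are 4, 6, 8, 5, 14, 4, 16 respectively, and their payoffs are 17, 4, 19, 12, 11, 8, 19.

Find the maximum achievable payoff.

This is an integer program with binary decision variables.
Allowing fractional choices, the relaxed optimum would be about 61.9, but investments are indivisible.
C + V + L + T: cost 4 + 6 + 8 + 5 = 23 ≤ 26, payoff 17 + 4 + 19 + 12 = 52.
C + L + T + K: cost 4 + 8 + 5 + 4 = 21 ≤ 26, payoff 17 + 19 + 12 + 8 = 56.
Best is C, L, T, and K with total payoff 56.

56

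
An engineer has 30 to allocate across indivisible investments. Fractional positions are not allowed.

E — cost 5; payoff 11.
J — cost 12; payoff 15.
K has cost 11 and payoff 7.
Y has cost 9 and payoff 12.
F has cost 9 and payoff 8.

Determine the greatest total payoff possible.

Treat it as a binary knapsack problem.
Allowing fractional choices, the relaxed optimum would be about 41.6, but investments are indivisible.
E + J + Y: cost 5 + 12 + 9 = 26 ≤ 30, payoff 11 + 15 + 12 = 38.
J + Y + F: cost 12 + 9 + 9 = 30 ≤ 30, payoff 15 + 12 + 8 = 35.
E + J + F: cost 5 + 12 + 9 = 26 ≤ 30, payoff 11 + 15 + 8 = 34.
Best is E, J, and Y with total payoff 38.

38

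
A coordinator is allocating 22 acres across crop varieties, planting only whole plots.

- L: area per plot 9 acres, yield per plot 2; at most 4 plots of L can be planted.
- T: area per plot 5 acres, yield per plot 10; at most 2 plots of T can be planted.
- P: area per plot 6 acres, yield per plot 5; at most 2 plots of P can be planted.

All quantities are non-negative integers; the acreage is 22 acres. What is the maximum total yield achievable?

30

2×T and 1×P: area 16 ≤ 22, yield 2·10 + 1·5 = 25.
2×T and 2×P: area 22 ≤ 22, yield 2·10 + 2·5 = 30.
Best is 30.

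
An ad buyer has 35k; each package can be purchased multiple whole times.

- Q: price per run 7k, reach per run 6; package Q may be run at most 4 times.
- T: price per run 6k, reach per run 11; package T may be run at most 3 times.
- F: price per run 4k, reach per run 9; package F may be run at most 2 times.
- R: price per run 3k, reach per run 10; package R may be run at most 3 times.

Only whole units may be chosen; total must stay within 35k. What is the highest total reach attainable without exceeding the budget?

81

R has the best ratio (10/3); taking only R gives at most 3×10 = 30 (stopped by the supply cap of 3).
Mixing does better — 3×T, 2×F, and 3×R: price 35 ≤ 35, reach 3·11 + 2·9 + 3·10 = 81.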